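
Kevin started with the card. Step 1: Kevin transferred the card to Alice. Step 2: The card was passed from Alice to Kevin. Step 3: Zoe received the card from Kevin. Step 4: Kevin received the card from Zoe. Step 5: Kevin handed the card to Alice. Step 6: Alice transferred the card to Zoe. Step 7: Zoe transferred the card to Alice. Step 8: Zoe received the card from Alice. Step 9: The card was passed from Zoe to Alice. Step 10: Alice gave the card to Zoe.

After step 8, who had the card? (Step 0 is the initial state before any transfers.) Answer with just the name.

Tracking the card holder through step 8:
After step 0 (start): Kevin
After step 1: Alice
After step 2: Kevin
After step 3: Zoe
After step 4: Kevin
After step 5: Alice
After step 6: Zoe
After step 7: Alice
After step 8: Zoe

At step 8, the holder is Zoe.

Answer: Zoe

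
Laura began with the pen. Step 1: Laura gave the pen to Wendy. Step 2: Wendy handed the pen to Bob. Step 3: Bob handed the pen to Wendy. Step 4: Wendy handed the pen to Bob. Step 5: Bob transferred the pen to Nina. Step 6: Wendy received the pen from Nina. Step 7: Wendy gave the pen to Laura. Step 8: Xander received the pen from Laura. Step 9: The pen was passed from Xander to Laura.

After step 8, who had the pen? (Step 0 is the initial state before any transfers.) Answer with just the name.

Tracking the pen holder through step 8:
After step 0 (start): Laura
After step 1: Wendy
After step 2: Bob
After step 3: Wendy
After step 4: Bob
After step 5: Nina
After step 6: Wendy
After step 7: Laura
After step 8: Xander

At step 8, the holder is Xander.

Answer: Xander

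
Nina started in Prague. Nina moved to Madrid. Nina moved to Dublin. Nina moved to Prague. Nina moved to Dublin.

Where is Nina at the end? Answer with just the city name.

Tracking Nina's location:
Start: Nina is in Prague.
After move 1: Prague -> Madrid. Nina is in Madrid.
After move 2: Madrid -> Dublin. Nina is in Dublin.
After move 3: Dublin -> Prague. Nina is in Prague.
After move 4: Prague -> Dublin. Nina is in Dublin.

Answer: Dublin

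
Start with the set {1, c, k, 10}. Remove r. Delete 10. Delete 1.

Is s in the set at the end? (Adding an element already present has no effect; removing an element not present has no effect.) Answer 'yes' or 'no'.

Answer: no

Derivation:
Tracking the set through each operation:
Start: {1, 10, c, k}
Event 1 (remove r): not present, no change. Set: {1, 10, c, k}
Event 2 (remove 10): removed. Set: {1, c, k}
Event 3 (remove 1): removed. Set: {c, k}

Final set: {c, k} (size 2)
s is NOT in the final set.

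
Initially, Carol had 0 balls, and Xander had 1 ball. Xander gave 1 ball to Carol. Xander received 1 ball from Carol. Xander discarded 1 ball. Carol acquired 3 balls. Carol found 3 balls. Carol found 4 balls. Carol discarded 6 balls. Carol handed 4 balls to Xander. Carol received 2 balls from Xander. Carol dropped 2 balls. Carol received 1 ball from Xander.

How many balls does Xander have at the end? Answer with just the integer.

Tracking counts step by step:
Start: Carol=0, Xander=1
Event 1 (Xander -> Carol, 1): Xander: 1 -> 0, Carol: 0 -> 1. State: Carol=1, Xander=0
Event 2 (Carol -> Xander, 1): Carol: 1 -> 0, Xander: 0 -> 1. State: Carol=0, Xander=1
Event 3 (Xander -1): Xander: 1 -> 0. State: Carol=0, Xander=0
Event 4 (Carol +3): Carol: 0 -> 3. State: Carol=3, Xander=0
Event 5 (Carol +3): Carol: 3 -> 6. State: Carol=6, Xander=0
Event 6 (Carol +4): Carol: 6 -> 10. State: Carol=10, Xander=0
Event 7 (Carol -6): Carol: 10 -> 4. State: Carol=4, Xander=0
Event 8 (Carol -> Xander, 4): Carol: 4 -> 0, Xander: 0 -> 4. State: Carol=0, Xander=4
Event 9 (Xander -> Carol, 2): Xander: 4 -> 2, Carol: 0 -> 2. State: Carol=2, Xander=2
Event 10 (Carol -2): Carol: 2 -> 0. State: Carol=0, Xander=2
Event 11 (Xander -> Carol, 1): Xander: 2 -> 1, Carol: 0 -> 1. State: Carol=1, Xander=1

Xander's final count: 1

Answer: 1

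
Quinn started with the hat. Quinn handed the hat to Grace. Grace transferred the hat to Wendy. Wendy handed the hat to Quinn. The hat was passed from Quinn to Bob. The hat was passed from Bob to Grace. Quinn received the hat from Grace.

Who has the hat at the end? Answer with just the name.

Tracking the hat through each event:
Start: Quinn has the hat.
After event 1: Grace has the hat.
After event 2: Wendy has the hat.
After event 3: Quinn has the hat.
After event 4: Bob has the hat.
After event 5: Grace has the hat.
After event 6: Quinn has the hat.

Answer: Quinn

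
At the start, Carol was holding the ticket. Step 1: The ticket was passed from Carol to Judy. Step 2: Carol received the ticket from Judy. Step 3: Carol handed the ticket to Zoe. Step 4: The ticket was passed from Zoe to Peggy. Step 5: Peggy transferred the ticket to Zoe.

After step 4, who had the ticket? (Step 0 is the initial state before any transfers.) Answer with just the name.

Answer: Peggy

Derivation:
Tracking the ticket holder through step 4:
After step 0 (start): Carol
After step 1: Judy
After step 2: Carol
After step 3: Zoe
After step 4: Peggy

At step 4, the holder is Peggy.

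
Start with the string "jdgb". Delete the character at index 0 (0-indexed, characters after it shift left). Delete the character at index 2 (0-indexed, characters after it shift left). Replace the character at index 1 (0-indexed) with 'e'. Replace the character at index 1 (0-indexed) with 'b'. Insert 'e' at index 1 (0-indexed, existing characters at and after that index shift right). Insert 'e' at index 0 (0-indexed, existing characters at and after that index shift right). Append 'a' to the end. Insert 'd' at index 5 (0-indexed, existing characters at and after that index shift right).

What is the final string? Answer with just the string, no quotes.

Applying each edit step by step:
Start: "jdgb"
Op 1 (delete idx 0 = 'j'): "jdgb" -> "dgb"
Op 2 (delete idx 2 = 'b'): "dgb" -> "dg"
Op 3 (replace idx 1: 'g' -> 'e'): "dg" -> "de"
Op 4 (replace idx 1: 'e' -> 'b'): "de" -> "db"
Op 5 (insert 'e' at idx 1): "db" -> "deb"
Op 6 (insert 'e' at idx 0): "deb" -> "edeb"
Op 7 (append 'a'): "edeb" -> "edeba"
Op 8 (insert 'd' at idx 5): "edeba" -> "edebad"

Answer: edebad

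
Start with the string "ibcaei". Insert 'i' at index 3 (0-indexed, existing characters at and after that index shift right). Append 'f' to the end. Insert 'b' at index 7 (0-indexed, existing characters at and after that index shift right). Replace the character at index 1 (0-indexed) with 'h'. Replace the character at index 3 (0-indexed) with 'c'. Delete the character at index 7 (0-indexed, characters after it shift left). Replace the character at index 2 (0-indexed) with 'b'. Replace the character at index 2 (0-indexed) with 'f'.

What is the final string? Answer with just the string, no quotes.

Answer: ihfcaeif

Derivation:
Applying each edit step by step:
Start: "ibcaei"
Op 1 (insert 'i' at idx 3): "ibcaei" -> "ibciaei"
Op 2 (append 'f'): "ibciaei" -> "ibciaeif"
Op 3 (insert 'b' at idx 7): "ibciaeif" -> "ibciaeibf"
Op 4 (replace idx 1: 'b' -> 'h'): "ibciaeibf" -> "ihciaeibf"
Op 5 (replace idx 3: 'i' -> 'c'): "ihciaeibf" -> "ihccaeibf"
Op 6 (delete idx 7 = 'b'): "ihccaeibf" -> "ihccaeif"
Op 7 (replace idx 2: 'c' -> 'b'): "ihccaeif" -> "ihbcaeif"
Op 8 (replace idx 2: 'b' -> 'f'): "ihbcaeif" -> "ihfcaeif"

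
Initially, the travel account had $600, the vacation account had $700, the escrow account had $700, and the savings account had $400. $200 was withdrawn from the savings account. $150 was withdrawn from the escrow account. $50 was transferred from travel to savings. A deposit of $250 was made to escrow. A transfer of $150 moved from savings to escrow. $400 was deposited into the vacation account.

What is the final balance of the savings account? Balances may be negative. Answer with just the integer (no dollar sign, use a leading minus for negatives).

Tracking account balances step by step:
Start: travel=600, vacation=700, escrow=700, savings=400
Event 1 (withdraw 200 from savings): savings: 400 - 200 = 200. Balances: travel=600, vacation=700, escrow=700, savings=200
Event 2 (withdraw 150 from escrow): escrow: 700 - 150 = 550. Balances: travel=600, vacation=700, escrow=550, savings=200
Event 3 (transfer 50 travel -> savings): travel: 600 - 50 = 550, savings: 200 + 50 = 250. Balances: travel=550, vacation=700, escrow=550, savings=250
Event 4 (deposit 250 to escrow): escrow: 550 + 250 = 800. Balances: travel=550, vacation=700, escrow=800, savings=250
Event 5 (transfer 150 savings -> escrow): savings: 250 - 150 = 100, escrow: 800 + 150 = 950. Balances: travel=550, vacation=700, escrow=950, savings=100
Event 6 (deposit 400 to vacation): vacation: 700 + 400 = 1100. Balances: travel=550, vacation=1100, escrow=950, savings=100

Final balance of savings: 100

Answer: 100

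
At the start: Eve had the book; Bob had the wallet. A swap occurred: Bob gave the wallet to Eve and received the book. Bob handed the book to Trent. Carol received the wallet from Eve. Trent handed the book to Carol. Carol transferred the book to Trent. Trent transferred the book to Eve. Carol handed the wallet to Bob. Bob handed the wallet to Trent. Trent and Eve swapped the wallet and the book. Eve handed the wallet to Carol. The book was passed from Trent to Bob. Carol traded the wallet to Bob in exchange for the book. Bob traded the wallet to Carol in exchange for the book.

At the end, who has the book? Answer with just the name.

Tracking all object holders:
Start: book:Eve, wallet:Bob
Event 1 (swap wallet<->book: now wallet:Eve, book:Bob). State: book:Bob, wallet:Eve
Event 2 (give book: Bob -> Trent). State: book:Trent, wallet:Eve
Event 3 (give wallet: Eve -> Carol). State: book:Trent, wallet:Carol
Event 4 (give book: Trent -> Carol). State: book:Carol, wallet:Carol
Event 5 (give book: Carol -> Trent). State: book:Trent, wallet:Carol
Event 6 (give book: Trent -> Eve). State: book:Eve, wallet:Carol
Event 7 (give wallet: Carol -> Bob). State: book:Eve, wallet:Bob
Event 8 (give wallet: Bob -> Trent). State: book:Eve, wallet:Trent
Event 9 (swap wallet<->book: now wallet:Eve, book:Trent). State: book:Trent, wallet:Eve
Event 10 (give wallet: Eve -> Carol). State: book:Trent, wallet:Carol
Event 11 (give book: Trent -> Bob). State: book:Bob, wallet:Carol
Event 12 (swap wallet<->book: now wallet:Bob, book:Carol). State: book:Carol, wallet:Bob
Event 13 (swap wallet<->book: now wallet:Carol, book:Bob). State: book:Bob, wallet:Carol

Final state: book:Bob, wallet:Carol
The book is held by Bob.

Answer: Bob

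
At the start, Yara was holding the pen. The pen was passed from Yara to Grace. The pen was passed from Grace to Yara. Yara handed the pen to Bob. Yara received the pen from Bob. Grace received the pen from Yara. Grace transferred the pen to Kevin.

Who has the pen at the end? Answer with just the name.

Answer: Kevin

Derivation:
Tracking the pen through each event:
Start: Yara has the pen.
After event 1: Grace has the pen.
After event 2: Yara has the pen.
After event 3: Bob has the pen.
After event 4: Yara has the pen.
After event 5: Grace has the pen.
After event 6: Kevin has the pen.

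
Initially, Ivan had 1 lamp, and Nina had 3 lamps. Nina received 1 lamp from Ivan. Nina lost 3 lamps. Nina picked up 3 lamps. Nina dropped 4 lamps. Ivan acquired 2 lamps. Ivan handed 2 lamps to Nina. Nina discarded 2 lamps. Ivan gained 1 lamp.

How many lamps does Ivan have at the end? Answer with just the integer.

Tracking counts step by step:
Start: Ivan=1, Nina=3
Event 1 (Ivan -> Nina, 1): Ivan: 1 -> 0, Nina: 3 -> 4. State: Ivan=0, Nina=4
Event 2 (Nina -3): Nina: 4 -> 1. State: Ivan=0, Nina=1
Event 3 (Nina +3): Nina: 1 -> 4. State: Ivan=0, Nina=4
Event 4 (Nina -4): Nina: 4 -> 0. State: Ivan=0, Nina=0
Event 5 (Ivan +2): Ivan: 0 -> 2. State: Ivan=2, Nina=0
Event 6 (Ivan -> Nina, 2): Ivan: 2 -> 0, Nina: 0 -> 2. State: Ivan=0, Nina=2
Event 7 (Nina -2): Nina: 2 -> 0. State: Ivan=0, Nina=0
Event 8 (Ivan +1): Ivan: 0 -> 1. State: Ivan=1, Nina=0

Ivan's final count: 1

Answer: 1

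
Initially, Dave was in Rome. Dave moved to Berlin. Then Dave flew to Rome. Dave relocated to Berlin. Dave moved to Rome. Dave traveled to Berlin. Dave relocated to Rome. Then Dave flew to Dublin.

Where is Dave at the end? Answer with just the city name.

Tracking Dave's location:
Start: Dave is in Rome.
After move 1: Rome -> Berlin. Dave is in Berlin.
After move 2: Berlin -> Rome. Dave is in Rome.
After move 3: Rome -> Berlin. Dave is in Berlin.
After move 4: Berlin -> Rome. Dave is in Rome.
After move 5: Rome -> Berlin. Dave is in Berlin.
After move 6: Berlin -> Rome. Dave is in Rome.
After move 7: Rome -> Dublin. Dave is in Dublin.

Answer: Dublin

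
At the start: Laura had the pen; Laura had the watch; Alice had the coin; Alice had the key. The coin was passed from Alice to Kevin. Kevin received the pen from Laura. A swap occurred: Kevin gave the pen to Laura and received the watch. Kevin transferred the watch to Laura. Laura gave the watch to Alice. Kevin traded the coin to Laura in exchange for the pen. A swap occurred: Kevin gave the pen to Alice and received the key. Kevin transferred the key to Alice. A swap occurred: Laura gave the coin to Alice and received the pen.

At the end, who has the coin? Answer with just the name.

Answer: Alice

Derivation:
Tracking all object holders:
Start: pen:Laura, watch:Laura, coin:Alice, key:Alice
Event 1 (give coin: Alice -> Kevin). State: pen:Laura, watch:Laura, coin:Kevin, key:Alice
Event 2 (give pen: Laura -> Kevin). State: pen:Kevin, watch:Laura, coin:Kevin, key:Alice
Event 3 (swap pen<->watch: now pen:Laura, watch:Kevin). State: pen:Laura, watch:Kevin, coin:Kevin, key:Alice
Event 4 (give watch: Kevin -> Laura). State: pen:Laura, watch:Laura, coin:Kevin, key:Alice
Event 5 (give watch: Laura -> Alice). State: pen:Laura, watch:Alice, coin:Kevin, key:Alice
Event 6 (swap coin<->pen: now coin:Laura, pen:Kevin). State: pen:Kevin, watch:Alice, coin:Laura, key:Alice
Event 7 (swap pen<->key: now pen:Alice, key:Kevin). State: pen:Alice, watch:Alice, coin:Laura, key:Kevin
Event 8 (give key: Kevin -> Alice). State: pen:Alice, watch:Alice, coin:Laura, key:Alice
Event 9 (swap coin<->pen: now coin:Alice, pen:Laura). State: pen:Laura, watch:Alice, coin:Alice, key:Alice

Final state: pen:Laura, watch:Alice, coin:Alice, key:Alice
The coin is held by Alice.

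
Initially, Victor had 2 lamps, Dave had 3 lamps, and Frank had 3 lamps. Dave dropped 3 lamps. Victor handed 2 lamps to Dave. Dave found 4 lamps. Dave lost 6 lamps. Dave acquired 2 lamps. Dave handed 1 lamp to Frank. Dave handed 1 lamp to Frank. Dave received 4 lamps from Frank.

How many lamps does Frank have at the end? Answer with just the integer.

Answer: 1

Derivation:
Tracking counts step by step:
Start: Victor=2, Dave=3, Frank=3
Event 1 (Dave -3): Dave: 3 -> 0. State: Victor=2, Dave=0, Frank=3
Event 2 (Victor -> Dave, 2): Victor: 2 -> 0, Dave: 0 -> 2. State: Victor=0, Dave=2, Frank=3
Event 3 (Dave +4): Dave: 2 -> 6. State: Victor=0, Dave=6, Frank=3
Event 4 (Dave -6): Dave: 6 -> 0. State: Victor=0, Dave=0, Frank=3
Event 5 (Dave +2): Dave: 0 -> 2. State: Victor=0, Dave=2, Frank=3
Event 6 (Dave -> Frank, 1): Dave: 2 -> 1, Frank: 3 -> 4. State: Victor=0, Dave=1, Frank=4
Event 7 (Dave -> Frank, 1): Dave: 1 -> 0, Frank: 4 -> 5. State: Victor=0, Dave=0, Frank=5
Event 8 (Frank -> Dave, 4): Frank: 5 -> 1, Dave: 0 -> 4. State: Victor=0, Dave=4, Frank=1

Frank's final count: 1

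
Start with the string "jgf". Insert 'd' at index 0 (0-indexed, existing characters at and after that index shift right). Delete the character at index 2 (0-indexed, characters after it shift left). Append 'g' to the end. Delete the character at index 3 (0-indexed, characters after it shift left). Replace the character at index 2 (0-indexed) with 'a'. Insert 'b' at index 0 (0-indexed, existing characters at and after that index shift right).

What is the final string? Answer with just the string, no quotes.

Applying each edit step by step:
Start: "jgf"
Op 1 (insert 'd' at idx 0): "jgf" -> "djgf"
Op 2 (delete idx 2 = 'g'): "djgf" -> "djf"
Op 3 (append 'g'): "djf" -> "djfg"
Op 4 (delete idx 3 = 'g'): "djfg" -> "djf"
Op 5 (replace idx 2: 'f' -> 'a'): "djf" -> "dja"
Op 6 (insert 'b' at idx 0): "dja" -> "bdja"

Answer: bdja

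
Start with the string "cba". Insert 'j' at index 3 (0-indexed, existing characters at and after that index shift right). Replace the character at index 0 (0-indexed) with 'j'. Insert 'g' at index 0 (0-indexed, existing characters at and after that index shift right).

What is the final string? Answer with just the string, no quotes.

Applying each edit step by step:
Start: "cba"
Op 1 (insert 'j' at idx 3): "cba" -> "cbaj"
Op 2 (replace idx 0: 'c' -> 'j'): "cbaj" -> "jbaj"
Op 3 (insert 'g' at idx 0): "jbaj" -> "gjbaj"

Answer: gjbaj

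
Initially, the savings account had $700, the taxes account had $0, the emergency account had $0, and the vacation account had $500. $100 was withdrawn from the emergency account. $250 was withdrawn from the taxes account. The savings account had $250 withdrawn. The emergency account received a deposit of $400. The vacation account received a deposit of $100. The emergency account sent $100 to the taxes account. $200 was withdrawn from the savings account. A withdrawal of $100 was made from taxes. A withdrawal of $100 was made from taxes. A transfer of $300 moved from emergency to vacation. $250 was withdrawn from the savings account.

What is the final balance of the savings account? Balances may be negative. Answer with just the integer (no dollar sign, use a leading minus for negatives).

Answer: 0

Derivation:
Tracking account balances step by step:
Start: savings=700, taxes=0, emergency=0, vacation=500
Event 1 (withdraw 100 from emergency): emergency: 0 - 100 = -100. Balances: savings=700, taxes=0, emergency=-100, vacation=500
Event 2 (withdraw 250 from taxes): taxes: 0 - 250 = -250. Balances: savings=700, taxes=-250, emergency=-100, vacation=500
Event 3 (withdraw 250 from savings): savings: 700 - 250 = 450. Balances: savings=450, taxes=-250, emergency=-100, vacation=500
Event 4 (deposit 400 to emergency): emergency: -100 + 400 = 300. Balances: savings=450, taxes=-250, emergency=300, vacation=500
Event 5 (deposit 100 to vacation): vacation: 500 + 100 = 600. Balances: savings=450, taxes=-250, emergency=300, vacation=600
Event 6 (transfer 100 emergency -> taxes): emergency: 300 - 100 = 200, taxes: -250 + 100 = -150. Balances: savings=450, taxes=-150, emergency=200, vacation=600
Event 7 (withdraw 200 from savings): savings: 450 - 200 = 250. Balances: savings=250, taxes=-150, emergency=200, vacation=600
Event 8 (withdraw 100 from taxes): taxes: -150 - 100 = -250. Balances: savings=250, taxes=-250, emergency=200, vacation=600
Event 9 (withdraw 100 from taxes): taxes: -250 - 100 = -350. Balances: savings=250, taxes=-350, emergency=200, vacation=600
Event 10 (transfer 300 emergency -> vacation): emergency: 200 - 300 = -100, vacation: 600 + 300 = 900. Balances: savings=250, taxes=-350, emergency=-100, vacation=900
Event 11 (withdraw 250 from savings): savings: 250 - 250 = 0. Balances: savings=0, taxes=-350, emergency=-100, vacation=900

Final balance of savings: 0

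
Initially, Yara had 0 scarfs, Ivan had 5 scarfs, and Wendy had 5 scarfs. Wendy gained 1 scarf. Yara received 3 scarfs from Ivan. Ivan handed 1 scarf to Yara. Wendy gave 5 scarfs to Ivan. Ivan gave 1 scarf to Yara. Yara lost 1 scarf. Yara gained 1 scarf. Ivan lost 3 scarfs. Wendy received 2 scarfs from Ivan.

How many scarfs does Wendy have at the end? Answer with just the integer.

Answer: 3

Derivation:
Tracking counts step by step:
Start: Yara=0, Ivan=5, Wendy=5
Event 1 (Wendy +1): Wendy: 5 -> 6. State: Yara=0, Ivan=5, Wendy=6
Event 2 (Ivan -> Yara, 3): Ivan: 5 -> 2, Yara: 0 -> 3. State: Yara=3, Ivan=2, Wendy=6
Event 3 (Ivan -> Yara, 1): Ivan: 2 -> 1, Yara: 3 -> 4. State: Yara=4, Ivan=1, Wendy=6
Event 4 (Wendy -> Ivan, 5): Wendy: 6 -> 1, Ivan: 1 -> 6. State: Yara=4, Ivan=6, Wendy=1
Event 5 (Ivan -> Yara, 1): Ivan: 6 -> 5, Yara: 4 -> 5. State: Yara=5, Ivan=5, Wendy=1
Event 6 (Yara -1): Yara: 5 -> 4. State: Yara=4, Ivan=5, Wendy=1
Event 7 (Yara +1): Yara: 4 -> 5. State: Yara=5, Ivan=5, Wendy=1
Event 8 (Ivan -3): Ivan: 5 -> 2. State: Yara=5, Ivan=2, Wendy=1
Event 9 (Ivan -> Wendy, 2): Ivan: 2 -> 0, Wendy: 1 -> 3. State: Yara=5, Ivan=0, Wendy=3

Wendy's final count: 3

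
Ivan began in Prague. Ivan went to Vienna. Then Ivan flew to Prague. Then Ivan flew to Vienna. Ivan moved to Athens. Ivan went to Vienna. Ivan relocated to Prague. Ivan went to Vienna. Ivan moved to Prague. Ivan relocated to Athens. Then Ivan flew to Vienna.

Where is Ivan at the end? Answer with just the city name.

Tracking Ivan's location:
Start: Ivan is in Prague.
After move 1: Prague -> Vienna. Ivan is in Vienna.
After move 2: Vienna -> Prague. Ivan is in Prague.
After move 3: Prague -> Vienna. Ivan is in Vienna.
After move 4: Vienna -> Athens. Ivan is in Athens.
After move 5: Athens -> Vienna. Ivan is in Vienna.
After move 6: Vienna -> Prague. Ivan is in Prague.
After move 7: Prague -> Vienna. Ivan is in Vienna.
After move 8: Vienna -> Prague. Ivan is in Prague.
After move 9: Prague -> Athens. Ivan is in Athens.
After move 10: Athens -> Vienna. Ivan is in Vienna.

Answer: Vienna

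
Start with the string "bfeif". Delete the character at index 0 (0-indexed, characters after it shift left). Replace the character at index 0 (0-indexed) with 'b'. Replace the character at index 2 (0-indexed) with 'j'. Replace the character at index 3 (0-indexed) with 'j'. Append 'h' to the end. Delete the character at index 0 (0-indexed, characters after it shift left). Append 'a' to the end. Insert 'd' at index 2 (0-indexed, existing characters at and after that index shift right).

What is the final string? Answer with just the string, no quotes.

Applying each edit step by step:
Start: "bfeif"
Op 1 (delete idx 0 = 'b'): "bfeif" -> "feif"
Op 2 (replace idx 0: 'f' -> 'b'): "feif" -> "beif"
Op 3 (replace idx 2: 'i' -> 'j'): "beif" -> "bejf"
Op 4 (replace idx 3: 'f' -> 'j'): "bejf" -> "bejj"
Op 5 (append 'h'): "bejj" -> "bejjh"
Op 6 (delete idx 0 = 'b'): "bejjh" -> "ejjh"
Op 7 (append 'a'): "ejjh" -> "ejjha"
Op 8 (insert 'd' at idx 2): "ejjha" -> "ejdjha"

Answer: ejdjha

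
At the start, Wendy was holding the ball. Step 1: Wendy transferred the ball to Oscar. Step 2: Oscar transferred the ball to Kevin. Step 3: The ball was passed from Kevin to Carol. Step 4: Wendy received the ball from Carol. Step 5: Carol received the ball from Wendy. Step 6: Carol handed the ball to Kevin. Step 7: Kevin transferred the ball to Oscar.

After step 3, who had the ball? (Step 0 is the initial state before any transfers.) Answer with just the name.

Answer: Carol

Derivation:
Tracking the ball holder through step 3:
After step 0 (start): Wendy
After step 1: Oscar
After step 2: Kevin
After step 3: Carol

At step 3, the holder is Carol.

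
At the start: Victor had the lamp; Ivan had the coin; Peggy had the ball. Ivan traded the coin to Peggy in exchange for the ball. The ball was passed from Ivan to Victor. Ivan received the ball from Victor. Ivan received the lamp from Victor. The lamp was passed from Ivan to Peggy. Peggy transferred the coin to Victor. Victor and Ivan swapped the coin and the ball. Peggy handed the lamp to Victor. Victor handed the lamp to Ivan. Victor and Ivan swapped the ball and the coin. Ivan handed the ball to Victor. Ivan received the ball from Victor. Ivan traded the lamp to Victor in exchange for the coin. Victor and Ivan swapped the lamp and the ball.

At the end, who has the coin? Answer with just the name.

Answer: Ivan

Derivation:
Tracking all object holders:
Start: lamp:Victor, coin:Ivan, ball:Peggy
Event 1 (swap coin<->ball: now coin:Peggy, ball:Ivan). State: lamp:Victor, coin:Peggy, ball:Ivan
Event 2 (give ball: Ivan -> Victor). State: lamp:Victor, coin:Peggy, ball:Victor
Event 3 (give ball: Victor -> Ivan). State: lamp:Victor, coin:Peggy, ball:Ivan
Event 4 (give lamp: Victor -> Ivan). State: lamp:Ivan, coin:Peggy, ball:Ivan
Event 5 (give lamp: Ivan -> Peggy). State: lamp:Peggy, coin:Peggy, ball:Ivan
Event 6 (give coin: Peggy -> Victor). State: lamp:Peggy, coin:Victor, ball:Ivan
Event 7 (swap coin<->ball: now coin:Ivan, ball:Victor). State: lamp:Peggy, coin:Ivan, ball:Victor
Event 8 (give lamp: Peggy -> Victor). State: lamp:Victor, coin:Ivan, ball:Victor
Event 9 (give lamp: Victor -> Ivan). State: lamp:Ivan, coin:Ivan, ball:Victor
Event 10 (swap ball<->coin: now ball:Ivan, coin:Victor). State: lamp:Ivan, coin:Victor, ball:Ivan
Event 11 (give ball: Ivan -> Victor). State: lamp:Ivan, coin:Victor, ball:Victor
Event 12 (give ball: Victor -> Ivan). State: lamp:Ivan, coin:Victor, ball:Ivan
Event 13 (swap lamp<->coin: now lamp:Victor, coin:Ivan). State: lamp:Victor, coin:Ivan, ball:Ivan
Event 14 (swap lamp<->ball: now lamp:Ivan, ball:Victor). State: lamp:Ivan, coin:Ivan, ball:Victor

Final state: lamp:Ivan, coin:Ivan, ball:Victor
The coin is held by Ivan.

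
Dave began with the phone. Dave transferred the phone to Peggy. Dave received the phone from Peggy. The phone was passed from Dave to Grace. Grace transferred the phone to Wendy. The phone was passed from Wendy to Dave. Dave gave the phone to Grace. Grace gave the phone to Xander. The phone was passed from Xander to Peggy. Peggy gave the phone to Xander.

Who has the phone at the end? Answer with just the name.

Tracking the phone through each event:
Start: Dave has the phone.
After event 1: Peggy has the phone.
After event 2: Dave has the phone.
After event 3: Grace has the phone.
After event 4: Wendy has the phone.
After event 5: Dave has the phone.
After event 6: Grace has the phone.
After event 7: Xander has the phone.
After event 8: Peggy has the phone.
After event 9: Xander has the phone.

Answer: Xander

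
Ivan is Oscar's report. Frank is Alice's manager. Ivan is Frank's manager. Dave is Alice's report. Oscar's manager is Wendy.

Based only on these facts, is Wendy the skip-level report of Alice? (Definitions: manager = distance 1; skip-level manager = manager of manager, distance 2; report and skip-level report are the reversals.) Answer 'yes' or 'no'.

Answer: no

Derivation:
Reconstructing the manager chain from the given facts:
  Wendy -> Oscar -> Ivan -> Frank -> Alice -> Dave
(each arrow means 'manager of the next')
Positions in the chain (0 = top):
  position of Wendy: 0
  position of Oscar: 1
  position of Ivan: 2
  position of Frank: 3
  position of Alice: 4
  position of Dave: 5

Wendy is at position 0, Alice is at position 4; signed distance (j - i) = 4.
'skip-level report' requires j - i = -2. Actual distance is 4, so the relation does NOT hold.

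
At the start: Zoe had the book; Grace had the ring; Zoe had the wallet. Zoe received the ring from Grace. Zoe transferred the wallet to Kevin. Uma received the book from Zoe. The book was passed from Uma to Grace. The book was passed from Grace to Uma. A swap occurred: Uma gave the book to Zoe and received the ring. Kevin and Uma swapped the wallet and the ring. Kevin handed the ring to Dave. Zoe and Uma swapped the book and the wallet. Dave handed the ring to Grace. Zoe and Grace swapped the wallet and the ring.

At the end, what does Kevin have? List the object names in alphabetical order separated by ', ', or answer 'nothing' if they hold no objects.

Tracking all object holders:
Start: book:Zoe, ring:Grace, wallet:Zoe
Event 1 (give ring: Grace -> Zoe). State: book:Zoe, ring:Zoe, wallet:Zoe
Event 2 (give wallet: Zoe -> Kevin). State: book:Zoe, ring:Zoe, wallet:Kevin
Event 3 (give book: Zoe -> Uma). State: book:Uma, ring:Zoe, wallet:Kevin
Event 4 (give book: Uma -> Grace). State: book:Grace, ring:Zoe, wallet:Kevin
Event 5 (give book: Grace -> Uma). State: book:Uma, ring:Zoe, wallet:Kevin
Event 6 (swap book<->ring: now book:Zoe, ring:Uma). State: book:Zoe, ring:Uma, wallet:Kevin
Event 7 (swap wallet<->ring: now wallet:Uma, ring:Kevin). State: book:Zoe, ring:Kevin, wallet:Uma
Event 8 (give ring: Kevin -> Dave). State: book:Zoe, ring:Dave, wallet:Uma
Event 9 (swap book<->wallet: now book:Uma, wallet:Zoe). State: book:Uma, ring:Dave, wallet:Zoe
Event 10 (give ring: Dave -> Grace). State: book:Uma, ring:Grace, wallet:Zoe
Event 11 (swap wallet<->ring: now wallet:Grace, ring:Zoe). State: book:Uma, ring:Zoe, wallet:Grace

Final state: book:Uma, ring:Zoe, wallet:Grace
Kevin holds: (nothing).

Answer: nothing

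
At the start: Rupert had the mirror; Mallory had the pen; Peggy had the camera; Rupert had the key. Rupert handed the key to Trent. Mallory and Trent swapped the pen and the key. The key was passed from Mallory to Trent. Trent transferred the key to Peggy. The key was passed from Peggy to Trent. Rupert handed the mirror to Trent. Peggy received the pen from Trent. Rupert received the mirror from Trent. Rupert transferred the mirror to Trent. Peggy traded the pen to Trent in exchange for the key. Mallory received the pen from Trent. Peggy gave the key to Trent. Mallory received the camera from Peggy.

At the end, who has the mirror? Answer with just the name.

Answer: Trent

Derivation:
Tracking all object holders:
Start: mirror:Rupert, pen:Mallory, camera:Peggy, key:Rupert
Event 1 (give key: Rupert -> Trent). State: mirror:Rupert, pen:Mallory, camera:Peggy, key:Trent
Event 2 (swap pen<->key: now pen:Trent, key:Mallory). State: mirror:Rupert, pen:Trent, camera:Peggy, key:Mallory
Event 3 (give key: Mallory -> Trent). State: mirror:Rupert, pen:Trent, camera:Peggy, key:Trent
Event 4 (give key: Trent -> Peggy). State: mirror:Rupert, pen:Trent, camera:Peggy, key:Peggy
Event 5 (give key: Peggy -> Trent). State: mirror:Rupert, pen:Trent, camera:Peggy, key:Trent
Event 6 (give mirror: Rupert -> Trent). State: mirror:Trent, pen:Trent, camera:Peggy, key:Trent
Event 7 (give pen: Trent -> Peggy). State: mirror:Trent, pen:Peggy, camera:Peggy, key:Trent
Event 8 (give mirror: Trent -> Rupert). State: mirror:Rupert, pen:Peggy, camera:Peggy, key:Trent
Event 9 (give mirror: Rupert -> Trent). State: mirror:Trent, pen:Peggy, camera:Peggy, key:Trent
Event 10 (swap pen<->key: now pen:Trent, key:Peggy). State: mirror:Trent, pen:Trent, camera:Peggy, key:Peggy
Event 11 (give pen: Trent -> Mallory). State: mirror:Trent, pen:Mallory, camera:Peggy, key:Peggy
Event 12 (give key: Peggy -> Trent). State: mirror:Trent, pen:Mallory, camera:Peggy, key:Trent
Event 13 (give camera: Peggy -> Mallory). State: mirror:Trent, pen:Mallory, camera:Mallory, key:Trent

Final state: mirror:Trent, pen:Mallory, camera:Mallory, key:Trent
The mirror is held by Trent.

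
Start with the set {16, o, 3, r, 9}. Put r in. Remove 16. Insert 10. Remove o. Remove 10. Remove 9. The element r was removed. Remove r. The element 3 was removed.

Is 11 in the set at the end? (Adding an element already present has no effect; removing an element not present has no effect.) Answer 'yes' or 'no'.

Answer: no

Derivation:
Tracking the set through each operation:
Start: {16, 3, 9, o, r}
Event 1 (add r): already present, no change. Set: {16, 3, 9, o, r}
Event 2 (remove 16): removed. Set: {3, 9, o, r}
Event 3 (add 10): added. Set: {10, 3, 9, o, r}
Event 4 (remove o): removed. Set: {10, 3, 9, r}
Event 5 (remove 10): removed. Set: {3, 9, r}
Event 6 (remove 9): removed. Set: {3, r}
Event 7 (remove r): removed. Set: {3}
Event 8 (remove r): not present, no change. Set: {3}
Event 9 (remove 3): removed. Set: {}

Final set: {} (size 0)
11 is NOT in the final set.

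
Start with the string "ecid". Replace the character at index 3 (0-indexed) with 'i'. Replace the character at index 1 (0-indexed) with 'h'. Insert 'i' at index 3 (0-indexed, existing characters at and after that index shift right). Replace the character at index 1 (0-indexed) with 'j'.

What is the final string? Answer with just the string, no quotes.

Applying each edit step by step:
Start: "ecid"
Op 1 (replace idx 3: 'd' -> 'i'): "ecid" -> "ecii"
Op 2 (replace idx 1: 'c' -> 'h'): "ecii" -> "ehii"
Op 3 (insert 'i' at idx 3): "ehii" -> "ehiii"
Op 4 (replace idx 1: 'h' -> 'j'): "ehiii" -> "ejiii"

Answer: ejiii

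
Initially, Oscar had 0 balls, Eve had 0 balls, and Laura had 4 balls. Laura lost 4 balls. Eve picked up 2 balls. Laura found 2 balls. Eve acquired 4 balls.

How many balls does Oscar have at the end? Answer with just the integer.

Tracking counts step by step:
Start: Oscar=0, Eve=0, Laura=4
Event 1 (Laura -4): Laura: 4 -> 0. State: Oscar=0, Eve=0, Laura=0
Event 2 (Eve +2): Eve: 0 -> 2. State: Oscar=0, Eve=2, Laura=0
Event 3 (Laura +2): Laura: 0 -> 2. State: Oscar=0, Eve=2, Laura=2
Event 4 (Eve +4): Eve: 2 -> 6. State: Oscar=0, Eve=6, Laura=2

Oscar's final count: 0

Answer: 0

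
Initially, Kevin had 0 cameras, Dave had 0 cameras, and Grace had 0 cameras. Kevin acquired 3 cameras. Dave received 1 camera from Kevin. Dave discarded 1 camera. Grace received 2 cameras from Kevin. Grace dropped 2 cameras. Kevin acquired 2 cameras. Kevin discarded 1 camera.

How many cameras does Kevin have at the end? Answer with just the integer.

Tracking counts step by step:
Start: Kevin=0, Dave=0, Grace=0
Event 1 (Kevin +3): Kevin: 0 -> 3. State: Kevin=3, Dave=0, Grace=0
Event 2 (Kevin -> Dave, 1): Kevin: 3 -> 2, Dave: 0 -> 1. State: Kevin=2, Dave=1, Grace=0
Event 3 (Dave -1): Dave: 1 -> 0. State: Kevin=2, Dave=0, Grace=0
Event 4 (Kevin -> Grace, 2): Kevin: 2 -> 0, Grace: 0 -> 2. State: Kevin=0, Dave=0, Grace=2
Event 5 (Grace -2): Grace: 2 -> 0. State: Kevin=0, Dave=0, Grace=0
Event 6 (Kevin +2): Kevin: 0 -> 2. State: Kevin=2, Dave=0, Grace=0
Event 7 (Kevin -1): Kevin: 2 -> 1. State: Kevin=1, Dave=0, Grace=0

Kevin's final count: 1

Answer: 1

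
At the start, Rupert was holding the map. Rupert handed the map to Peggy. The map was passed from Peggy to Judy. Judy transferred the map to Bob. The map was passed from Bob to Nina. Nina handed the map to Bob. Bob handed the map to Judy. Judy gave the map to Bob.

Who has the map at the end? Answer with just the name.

Tracking the map through each event:
Start: Rupert has the map.
After event 1: Peggy has the map.
After event 2: Judy has the map.
After event 3: Bob has the map.
After event 4: Nina has the map.
After event 5: Bob has the map.
After event 6: Judy has the map.
After event 7: Bob has the map.

Answer: Bob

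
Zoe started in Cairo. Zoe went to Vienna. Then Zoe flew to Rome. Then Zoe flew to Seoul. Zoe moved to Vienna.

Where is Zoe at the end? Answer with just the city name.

Answer: Vienna

Derivation:
Tracking Zoe's location:
Start: Zoe is in Cairo.
After move 1: Cairo -> Vienna. Zoe is in Vienna.
After move 2: Vienna -> Rome. Zoe is in Rome.
After move 3: Rome -> Seoul. Zoe is in Seoul.
After move 4: Seoul -> Vienna. Zoe is in Vienna.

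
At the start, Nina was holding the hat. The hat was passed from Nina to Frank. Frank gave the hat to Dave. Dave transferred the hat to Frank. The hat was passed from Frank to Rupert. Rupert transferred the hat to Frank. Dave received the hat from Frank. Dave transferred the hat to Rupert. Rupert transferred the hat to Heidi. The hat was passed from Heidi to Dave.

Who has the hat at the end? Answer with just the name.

Answer: Dave

Derivation:
Tracking the hat through each event:
Start: Nina has the hat.
After event 1: Frank has the hat.
After event 2: Dave has the hat.
After event 3: Frank has the hat.
After event 4: Rupert has the hat.
After event 5: Frank has the hat.
After event 6: Dave has the hat.
After event 7: Rupert has the hat.
After event 8: Heidi has the hat.
After event 9: Dave has the hat.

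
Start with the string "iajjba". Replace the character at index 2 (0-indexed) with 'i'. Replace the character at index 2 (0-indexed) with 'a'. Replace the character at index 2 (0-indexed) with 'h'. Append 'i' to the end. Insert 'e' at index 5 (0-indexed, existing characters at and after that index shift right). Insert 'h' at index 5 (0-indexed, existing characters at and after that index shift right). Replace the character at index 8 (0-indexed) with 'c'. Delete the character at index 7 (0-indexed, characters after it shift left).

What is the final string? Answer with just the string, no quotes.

Applying each edit step by step:
Start: "iajjba"
Op 1 (replace idx 2: 'j' -> 'i'): "iajjba" -> "iaijba"
Op 2 (replace idx 2: 'i' -> 'a'): "iaijba" -> "iaajba"
Op 3 (replace idx 2: 'a' -> 'h'): "iaajba" -> "iahjba"
Op 4 (append 'i'): "iahjba" -> "iahjbai"
Op 5 (insert 'e' at idx 5): "iahjbai" -> "iahjbeai"
Op 6 (insert 'h' at idx 5): "iahjbeai" -> "iahjbheai"
Op 7 (replace idx 8: 'i' -> 'c'): "iahjbheai" -> "iahjbheac"
Op 8 (delete idx 7 = 'a'): "iahjbheac" -> "iahjbhec"

Answer: iahjbhec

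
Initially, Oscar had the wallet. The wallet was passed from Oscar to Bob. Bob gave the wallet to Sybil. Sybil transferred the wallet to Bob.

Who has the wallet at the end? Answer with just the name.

Answer: Bob

Derivation:
Tracking the wallet through each event:
Start: Oscar has the wallet.
After event 1: Bob has the wallet.
After event 2: Sybil has the wallet.
After event 3: Bob has the wallet.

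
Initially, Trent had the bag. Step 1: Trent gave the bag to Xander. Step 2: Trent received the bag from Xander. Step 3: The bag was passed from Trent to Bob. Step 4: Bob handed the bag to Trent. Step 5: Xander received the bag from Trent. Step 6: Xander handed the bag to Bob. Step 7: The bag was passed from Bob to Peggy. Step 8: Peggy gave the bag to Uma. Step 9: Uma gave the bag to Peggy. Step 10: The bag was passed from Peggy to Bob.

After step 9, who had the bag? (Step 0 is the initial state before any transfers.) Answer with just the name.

Tracking the bag holder through step 9:
After step 0 (start): Trent
After step 1: Xander
After step 2: Trent
After step 3: Bob
After step 4: Trent
After step 5: Xander
After step 6: Bob
After step 7: Peggy
After step 8: Uma
After step 9: Peggy

At step 9, the holder is Peggy.

Answer: Peggy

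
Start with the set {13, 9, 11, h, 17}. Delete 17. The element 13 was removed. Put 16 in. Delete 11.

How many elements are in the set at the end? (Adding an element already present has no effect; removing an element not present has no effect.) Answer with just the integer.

Answer: 3

Derivation:
Tracking the set through each operation:
Start: {11, 13, 17, 9, h}
Event 1 (remove 17): removed. Set: {11, 13, 9, h}
Event 2 (remove 13): removed. Set: {11, 9, h}
Event 3 (add 16): added. Set: {11, 16, 9, h}
Event 4 (remove 11): removed. Set: {16, 9, h}

Final set: {16, 9, h} (size 3)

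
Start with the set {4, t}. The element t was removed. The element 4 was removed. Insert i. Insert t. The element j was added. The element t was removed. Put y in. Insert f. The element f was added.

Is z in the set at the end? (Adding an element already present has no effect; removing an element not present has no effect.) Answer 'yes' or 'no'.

Tracking the set through each operation:
Start: {4, t}
Event 1 (remove t): removed. Set: {4}
Event 2 (remove 4): removed. Set: {}
Event 3 (add i): added. Set: {i}
Event 4 (add t): added. Set: {i, t}
Event 5 (add j): added. Set: {i, j, t}
Event 6 (remove t): removed. Set: {i, j}
Event 7 (add y): added. Set: {i, j, y}
Event 8 (add f): added. Set: {f, i, j, y}
Event 9 (add f): already present, no change. Set: {f, i, j, y}

Final set: {f, i, j, y} (size 4)
z is NOT in the final set.

Answer: no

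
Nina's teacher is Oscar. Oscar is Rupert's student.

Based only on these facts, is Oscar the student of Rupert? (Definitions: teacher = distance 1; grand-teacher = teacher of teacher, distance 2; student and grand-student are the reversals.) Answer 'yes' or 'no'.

Reconstructing the teacher chain from the given facts:
  Rupert -> Oscar -> Nina
(each arrow means 'teacher of the next')
Positions in the chain (0 = top):
  position of Rupert: 0
  position of Oscar: 1
  position of Nina: 2

Oscar is at position 1, Rupert is at position 0; signed distance (j - i) = -1.
'student' requires j - i = -1. Actual distance is -1, so the relation HOLDS.

Answer: yes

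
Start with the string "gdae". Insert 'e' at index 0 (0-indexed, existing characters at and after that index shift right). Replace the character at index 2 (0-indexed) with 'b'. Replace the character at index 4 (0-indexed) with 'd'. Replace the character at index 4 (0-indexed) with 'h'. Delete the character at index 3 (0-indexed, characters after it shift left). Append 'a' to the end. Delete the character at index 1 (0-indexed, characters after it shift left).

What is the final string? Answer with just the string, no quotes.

Applying each edit step by step:
Start: "gdae"
Op 1 (insert 'e' at idx 0): "gdae" -> "egdae"
Op 2 (replace idx 2: 'd' -> 'b'): "egdae" -> "egbae"
Op 3 (replace idx 4: 'e' -> 'd'): "egbae" -> "egbad"
Op 4 (replace idx 4: 'd' -> 'h'): "egbad" -> "egbah"
Op 5 (delete idx 3 = 'a'): "egbah" -> "egbh"
Op 6 (append 'a'): "egbh" -> "egbha"
Op 7 (delete idx 1 = 'g'): "egbha" -> "ebha"

Answer: ebha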